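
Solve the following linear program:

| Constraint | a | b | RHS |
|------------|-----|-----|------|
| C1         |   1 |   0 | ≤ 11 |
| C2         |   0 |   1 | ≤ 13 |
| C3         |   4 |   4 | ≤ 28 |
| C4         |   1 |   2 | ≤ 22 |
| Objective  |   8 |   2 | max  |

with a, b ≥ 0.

Evaluate the objective at each vertex of the feasible region:
  z(0, 0) = 0
  z(7, 0) = 56  ←
  z(0, 7) = 14
The maximum is at a = 7, b = 0.

a = 7, b = 0, z = 56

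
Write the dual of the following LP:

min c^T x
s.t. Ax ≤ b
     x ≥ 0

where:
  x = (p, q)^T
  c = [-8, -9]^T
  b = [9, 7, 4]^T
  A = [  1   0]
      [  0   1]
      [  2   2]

Primal min cᵀx s.t. Ax ≤ b, x ≥ 0  →  Dual max −bᵀy s.t. Aᵀy ≥ −c, y ≥ 0.

Maximize: z = -9y1 - 7y2 - 4y3

Subject to:
  y1 + 2y3 ≥ 8
  y2 + 2y3 ≥ 9
  y1, y2, y3 ≥ 0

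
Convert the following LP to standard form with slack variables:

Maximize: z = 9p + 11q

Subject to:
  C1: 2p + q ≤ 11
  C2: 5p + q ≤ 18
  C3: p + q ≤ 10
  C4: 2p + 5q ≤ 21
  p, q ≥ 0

max z = 9p + 11q

s.t.
  2p + q + s1 = 11
  5p + q + s2 = 18
  p + q + s3 = 10
  2p + 5q + s4 = 21
  p, q, s1, s2, s3, s4 ≥ 0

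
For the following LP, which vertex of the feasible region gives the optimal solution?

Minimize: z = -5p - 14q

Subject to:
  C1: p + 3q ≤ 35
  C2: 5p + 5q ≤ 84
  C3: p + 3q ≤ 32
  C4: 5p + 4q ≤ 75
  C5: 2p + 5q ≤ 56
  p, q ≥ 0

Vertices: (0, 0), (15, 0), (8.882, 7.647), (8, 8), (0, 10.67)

Evaluate the objective at each vertex of the feasible region:
  z(0, 0) = 0
  z(15, 0) = -75
  z(8.882, 7.647) = -151.5
  z(8, 8) = -152  ←
  z(0, 10.67) = -149.3
The minimum is at p = 8, q = 8.

(8, 8)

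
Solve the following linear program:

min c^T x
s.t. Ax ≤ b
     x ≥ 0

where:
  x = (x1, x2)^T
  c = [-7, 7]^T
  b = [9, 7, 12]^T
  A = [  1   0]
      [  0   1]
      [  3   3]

Evaluate the objective at each vertex of the feasible region:
  z(0, 0) = 0
  z(4, 0) = -28  ←
  z(0, 4) = 28
The minimum is at x1 = 4, x2 = 0.

x1 = 4, x2 = 0, z = -28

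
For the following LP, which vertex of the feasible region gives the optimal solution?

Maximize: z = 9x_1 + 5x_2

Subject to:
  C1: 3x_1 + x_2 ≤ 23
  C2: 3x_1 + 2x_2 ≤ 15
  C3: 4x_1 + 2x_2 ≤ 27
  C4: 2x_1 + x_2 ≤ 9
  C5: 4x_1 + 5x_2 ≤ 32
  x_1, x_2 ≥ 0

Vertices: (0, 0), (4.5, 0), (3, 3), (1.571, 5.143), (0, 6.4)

Evaluate the objective at each vertex of the feasible region:
  z(0, 0) = 0
  z(4.5, 0) = 40.5
  z(3, 3) = 42  ←
  z(1.571, 5.143) = 39.86
  z(0, 6.4) = 32
The maximum is at x_1 = 3, x_2 = 3.

(3, 3)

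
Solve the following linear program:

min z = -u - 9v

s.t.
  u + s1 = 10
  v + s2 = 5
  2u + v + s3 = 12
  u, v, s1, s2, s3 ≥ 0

Evaluate the objective at each vertex of the feasible region:
  z(0, 0) = 0
  z(6, 0) = -6
  z(3.5, 5) = -48.5  ←
  z(0, 5) = -45
The minimum is at u = 3.5, v = 5.

u = 3.5, v = 5, z = -48.5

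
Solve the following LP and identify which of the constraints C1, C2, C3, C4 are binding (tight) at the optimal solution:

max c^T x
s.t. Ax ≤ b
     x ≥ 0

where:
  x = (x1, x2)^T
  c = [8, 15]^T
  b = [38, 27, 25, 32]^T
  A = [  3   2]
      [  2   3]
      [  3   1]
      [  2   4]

At x1 = 6, x2 = 5, compute slack b - a·x for each constraint:
  C1: 38 − 28 = 10  (slack)
  C2: 27 − 27 = 0  (binding)
  C3: 25 − 23 = 2  (slack)
  C4: 32 − 32 = 0  (binding)

Optimal: x1 = 6, x2 = 5
Binding: C2, C4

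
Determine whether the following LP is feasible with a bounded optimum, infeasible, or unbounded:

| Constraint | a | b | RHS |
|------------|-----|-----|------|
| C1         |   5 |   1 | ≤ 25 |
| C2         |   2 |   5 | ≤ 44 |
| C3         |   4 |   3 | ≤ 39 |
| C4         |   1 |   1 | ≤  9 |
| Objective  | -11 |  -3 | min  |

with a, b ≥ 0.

Feasible with a bounded optimal solution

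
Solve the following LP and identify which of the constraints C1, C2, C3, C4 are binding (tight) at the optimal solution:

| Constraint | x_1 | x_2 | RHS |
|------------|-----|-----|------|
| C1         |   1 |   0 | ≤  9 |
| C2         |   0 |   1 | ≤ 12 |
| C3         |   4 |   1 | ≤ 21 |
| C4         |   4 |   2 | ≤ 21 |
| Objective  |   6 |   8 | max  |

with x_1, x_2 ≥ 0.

At x_1 = 0, x_2 = 10.5, compute slack b - a·x for each constraint:
  C1: 9 − 0 = 9  (slack)
  C2: 12 − 10.5 = 1.5  (slack)
  C3: 21 − 10.5 = 10.5  (slack)
  C4: 21 − 21 = 0  (binding)

Optimal: x_1 = 0, x_2 = 10.5
Binding: C4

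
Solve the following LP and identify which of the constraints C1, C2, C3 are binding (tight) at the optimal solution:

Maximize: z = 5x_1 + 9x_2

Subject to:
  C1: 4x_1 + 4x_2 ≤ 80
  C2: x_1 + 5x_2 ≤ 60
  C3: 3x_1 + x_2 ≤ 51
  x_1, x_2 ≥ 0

At x_1 = 10, x_2 = 10, compute slack b - a·x for each constraint:
  C1: 80 − 80 = 0  (binding)
  C2: 60 − 60 = 0  (binding)
  C3: 51 − 40 = 11  (slack)

Optimal: x_1 = 10, x_2 = 10
Binding: C1, C2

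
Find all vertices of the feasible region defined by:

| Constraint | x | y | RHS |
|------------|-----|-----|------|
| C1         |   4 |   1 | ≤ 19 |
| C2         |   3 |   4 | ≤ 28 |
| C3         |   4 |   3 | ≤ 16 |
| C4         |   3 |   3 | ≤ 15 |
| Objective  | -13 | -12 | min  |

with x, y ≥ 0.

(0, 0), (4, 0), (1, 4), (0, 5)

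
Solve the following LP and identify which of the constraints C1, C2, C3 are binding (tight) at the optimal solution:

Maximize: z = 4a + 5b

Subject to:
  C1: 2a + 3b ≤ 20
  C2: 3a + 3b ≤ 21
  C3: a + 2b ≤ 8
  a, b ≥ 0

At a = 6, b = 1, compute slack b - a·x for each constraint:
  C1: 20 − 15 = 5  (slack)
  C2: 21 − 21 = 0  (binding)
  C3: 8 − 8 = 0  (binding)

Optimal: a = 6, b = 1
Binding: C2, C3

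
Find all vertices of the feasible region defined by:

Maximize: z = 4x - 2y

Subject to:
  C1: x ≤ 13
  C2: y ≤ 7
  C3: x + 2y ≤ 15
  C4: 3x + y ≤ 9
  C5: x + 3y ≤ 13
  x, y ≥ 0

(0, 0), (3, 0), (1.75, 3.75), (0, 4.333)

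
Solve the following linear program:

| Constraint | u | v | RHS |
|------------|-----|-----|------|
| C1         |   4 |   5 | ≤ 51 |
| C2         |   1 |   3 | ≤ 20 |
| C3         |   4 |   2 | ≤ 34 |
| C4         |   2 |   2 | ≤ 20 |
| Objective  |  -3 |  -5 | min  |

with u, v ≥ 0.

Evaluate the objective at each vertex of the feasible region:
  z(0, 0) = 0
  z(8.5, 0) = -25.5
  z(7, 3) = -36
  z(5, 5) = -40  ←
  z(0, 6.667) = -33.33
The minimum is at u = 5, v = 5.

u = 5, v = 5, z = -40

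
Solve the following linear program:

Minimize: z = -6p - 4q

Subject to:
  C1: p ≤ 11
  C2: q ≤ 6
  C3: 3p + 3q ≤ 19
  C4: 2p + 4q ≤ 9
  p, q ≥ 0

Evaluate the objective at each vertex of the feasible region:
  z(0, 0) = 0
  z(4.5, 0) = -27  ←
  z(0, 2.25) = -9
The minimum is at p = 4.5, q = 0.

p = 4.5, q = 0, z = -27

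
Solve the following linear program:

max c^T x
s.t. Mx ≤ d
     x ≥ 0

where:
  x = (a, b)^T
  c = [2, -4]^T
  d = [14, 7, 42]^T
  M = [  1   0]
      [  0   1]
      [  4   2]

Evaluate the objective at each vertex of the feasible region:
  z(0, 0) = 0
  z(10.5, 0) = 21  ←
  z(7, 7) = -14
  z(0, 7) = -28
The maximum is at a = 10.5, b = 0.

a = 10.5, b = 0, z = 21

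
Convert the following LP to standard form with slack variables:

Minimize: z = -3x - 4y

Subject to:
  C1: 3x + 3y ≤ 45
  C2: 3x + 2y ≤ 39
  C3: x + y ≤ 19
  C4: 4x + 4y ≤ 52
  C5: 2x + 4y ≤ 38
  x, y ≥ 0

min z = -3x - 4y

s.t.
  3x + 3y + s1 = 45
  3x + 2y + s2 = 39
  x + y + s3 = 19
  4x + 4y + s4 = 52
  2x + 4y + s5 = 38
  x, y, s1, s2, s3, s4, s5 ≥ 0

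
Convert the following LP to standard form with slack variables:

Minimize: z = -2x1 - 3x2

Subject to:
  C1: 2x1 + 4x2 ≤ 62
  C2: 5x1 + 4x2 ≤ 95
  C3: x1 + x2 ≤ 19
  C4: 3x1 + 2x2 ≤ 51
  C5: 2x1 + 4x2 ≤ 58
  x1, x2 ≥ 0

min z = -2x1 - 3x2

s.t.
  2x1 + 4x2 + s1 = 62
  5x1 + 4x2 + s2 = 95
  x1 + x2 + s3 = 19
  3x1 + 2x2 + s4 = 51
  2x1 + 4x2 + s5 = 58
  x1, x2, s1, s2, s3, s4, s5 ≥ 0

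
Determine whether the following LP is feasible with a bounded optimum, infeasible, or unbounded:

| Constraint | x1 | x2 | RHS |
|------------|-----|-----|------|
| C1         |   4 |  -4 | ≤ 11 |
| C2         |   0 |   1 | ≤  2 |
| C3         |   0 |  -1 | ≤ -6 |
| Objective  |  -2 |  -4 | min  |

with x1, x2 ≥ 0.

Infeasible (no feasible solution exists)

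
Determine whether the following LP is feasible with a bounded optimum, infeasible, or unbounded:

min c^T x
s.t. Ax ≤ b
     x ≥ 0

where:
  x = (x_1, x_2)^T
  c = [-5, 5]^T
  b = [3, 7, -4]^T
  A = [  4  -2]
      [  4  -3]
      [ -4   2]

Infeasible (no feasible solution exists)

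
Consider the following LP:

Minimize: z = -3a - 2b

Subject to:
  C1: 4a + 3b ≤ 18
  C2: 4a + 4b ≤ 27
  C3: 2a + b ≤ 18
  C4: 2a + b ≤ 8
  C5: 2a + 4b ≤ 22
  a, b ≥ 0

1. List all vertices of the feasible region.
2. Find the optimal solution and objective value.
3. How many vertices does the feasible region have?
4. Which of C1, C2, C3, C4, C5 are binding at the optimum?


1. (0, 0), (4, 0), (3, 2), (0.6, 5.2), (0, 5.5)
2. a = 3, b = 2, z = -13
3. 5
4. C1, C4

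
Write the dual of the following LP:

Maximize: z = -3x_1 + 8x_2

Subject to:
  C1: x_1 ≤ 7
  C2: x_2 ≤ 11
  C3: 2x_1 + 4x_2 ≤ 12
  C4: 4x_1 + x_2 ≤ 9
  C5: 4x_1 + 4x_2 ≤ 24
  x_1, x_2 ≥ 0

Primal max cᵀx s.t. Ax ≤ b, x ≥ 0  →  Dual min bᵀy s.t. Aᵀy ≥ c, y ≥ 0.

Minimize: z = 7y1 + 11y2 + 12y3 + 9y4 + 24y5

Subject to:
  y1 + 2y3 + 4y4 + 4y5 ≥ -3
  y2 + 4y3 + y4 + 4y5 ≥ 8
  y1, y2, y3, y4, y5 ≥ 0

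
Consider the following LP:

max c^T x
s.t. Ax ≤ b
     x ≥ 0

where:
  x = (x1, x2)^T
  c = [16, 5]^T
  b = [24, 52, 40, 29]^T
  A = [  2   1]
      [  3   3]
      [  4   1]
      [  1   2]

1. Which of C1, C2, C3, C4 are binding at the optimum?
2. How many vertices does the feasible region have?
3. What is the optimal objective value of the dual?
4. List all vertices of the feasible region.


1. C1, C3
2. 6
3. 168
4. (0, 0), (10, 0), (8, 8), (6.667, 10.67), (5.667, 11.67), (0, 14.5)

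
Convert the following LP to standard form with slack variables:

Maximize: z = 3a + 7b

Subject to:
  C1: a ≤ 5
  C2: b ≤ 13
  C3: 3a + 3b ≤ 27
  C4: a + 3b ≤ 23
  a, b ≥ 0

max z = 3a + 7b

s.t.
  a + s1 = 5
  b + s2 = 13
  3a + 3b + s3 = 27
  a + 3b + s4 = 23
  a, b, s1, s2, s3, s4 ≥ 0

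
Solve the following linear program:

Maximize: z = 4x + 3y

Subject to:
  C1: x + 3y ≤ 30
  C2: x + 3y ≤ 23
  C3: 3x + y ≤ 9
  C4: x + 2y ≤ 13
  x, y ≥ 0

Evaluate the objective at each vertex of the feasible region:
  z(0, 0) = 0
  z(3, 0) = 12
  z(1, 6) = 22  ←
  z(0, 6.5) = 19.5
The maximum is at x = 1, y = 6.

x = 1, y = 6, z = 22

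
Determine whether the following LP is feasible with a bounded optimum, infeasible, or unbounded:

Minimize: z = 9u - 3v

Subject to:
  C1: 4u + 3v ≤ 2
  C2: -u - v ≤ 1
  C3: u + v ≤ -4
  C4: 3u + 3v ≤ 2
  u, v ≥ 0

Infeasible (no feasible solution exists)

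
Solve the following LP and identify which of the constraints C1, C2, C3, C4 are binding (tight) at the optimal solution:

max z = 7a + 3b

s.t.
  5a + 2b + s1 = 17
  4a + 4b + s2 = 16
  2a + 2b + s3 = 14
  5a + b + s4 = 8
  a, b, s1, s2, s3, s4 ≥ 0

At a = 1, b = 3, compute slack b - a·x for each constraint:
  C1: 17 − 11 = 6  (slack)
  C2: 16 − 16 = 0  (binding)
  C3: 14 − 8 = 6  (slack)
  C4: 8 − 8 = 0  (binding)

Optimal: a = 1, b = 3
Binding: C2, C4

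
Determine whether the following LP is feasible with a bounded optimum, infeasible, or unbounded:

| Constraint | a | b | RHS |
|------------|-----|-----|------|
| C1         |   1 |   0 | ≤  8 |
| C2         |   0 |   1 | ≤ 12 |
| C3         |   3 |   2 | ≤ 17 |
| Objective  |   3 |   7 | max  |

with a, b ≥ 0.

Feasible with a bounded optimal solution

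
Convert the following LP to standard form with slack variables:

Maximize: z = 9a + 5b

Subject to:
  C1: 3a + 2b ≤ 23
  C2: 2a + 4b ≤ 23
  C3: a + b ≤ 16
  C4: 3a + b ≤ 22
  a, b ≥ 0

max z = 9a + 5b

s.t.
  3a + 2b + s1 = 23
  2a + 4b + s2 = 23
  a + b + s3 = 16
  3a + b + s4 = 22
  a, b, s1, s2, s3, s4 ≥ 0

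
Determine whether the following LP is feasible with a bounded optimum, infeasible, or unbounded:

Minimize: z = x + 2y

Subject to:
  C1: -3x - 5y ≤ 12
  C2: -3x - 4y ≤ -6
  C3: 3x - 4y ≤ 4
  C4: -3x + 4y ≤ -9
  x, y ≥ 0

Infeasible (no feasible solution exists)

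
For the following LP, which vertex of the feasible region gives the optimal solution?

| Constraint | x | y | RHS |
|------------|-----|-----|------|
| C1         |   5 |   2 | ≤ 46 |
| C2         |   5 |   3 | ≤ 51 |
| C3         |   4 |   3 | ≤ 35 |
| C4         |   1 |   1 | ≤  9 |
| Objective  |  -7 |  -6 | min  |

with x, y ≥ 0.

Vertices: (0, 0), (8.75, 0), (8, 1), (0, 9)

Evaluate the objective at each vertex of the feasible region:
  z(0, 0) = 0
  z(8.75, 0) = -61.25
  z(8, 1) = -62  ←
  z(0, 9) = -54
The minimum is at x = 8, y = 1.

(8, 1)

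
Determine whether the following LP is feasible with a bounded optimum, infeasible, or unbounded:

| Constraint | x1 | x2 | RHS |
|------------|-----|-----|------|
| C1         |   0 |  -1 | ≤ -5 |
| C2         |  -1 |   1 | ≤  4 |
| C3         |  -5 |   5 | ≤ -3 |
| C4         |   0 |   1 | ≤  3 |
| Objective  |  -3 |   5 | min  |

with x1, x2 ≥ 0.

Infeasible (no feasible solution exists)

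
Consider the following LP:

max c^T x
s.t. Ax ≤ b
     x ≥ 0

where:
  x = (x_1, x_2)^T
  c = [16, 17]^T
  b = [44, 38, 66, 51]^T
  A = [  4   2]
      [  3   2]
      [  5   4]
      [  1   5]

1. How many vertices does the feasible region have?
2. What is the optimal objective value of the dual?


1. 5
2. 249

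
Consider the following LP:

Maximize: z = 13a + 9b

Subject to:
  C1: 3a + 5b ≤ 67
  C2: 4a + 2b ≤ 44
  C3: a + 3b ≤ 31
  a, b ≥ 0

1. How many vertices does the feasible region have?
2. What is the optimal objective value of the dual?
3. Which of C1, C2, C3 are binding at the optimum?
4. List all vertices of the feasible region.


1. 4
2. 163
3. C2, C3
4. (0, 0), (11, 0), (7, 8), (0, 10.33)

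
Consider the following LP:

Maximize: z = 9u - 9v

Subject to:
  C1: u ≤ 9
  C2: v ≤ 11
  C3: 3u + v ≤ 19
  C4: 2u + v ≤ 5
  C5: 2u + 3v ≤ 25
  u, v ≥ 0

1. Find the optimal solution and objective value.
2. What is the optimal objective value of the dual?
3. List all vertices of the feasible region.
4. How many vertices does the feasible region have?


1. u = 2.5, v = 0, z = 22.5
2. 22.5
3. (0, 0), (2.5, 0), (0, 5)
4. 3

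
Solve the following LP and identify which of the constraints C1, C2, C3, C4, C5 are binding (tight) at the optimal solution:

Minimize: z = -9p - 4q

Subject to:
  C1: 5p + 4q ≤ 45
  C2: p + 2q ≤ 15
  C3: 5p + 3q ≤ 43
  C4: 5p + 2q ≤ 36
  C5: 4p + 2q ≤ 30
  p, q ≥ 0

At p = 6, q = 3, compute slack b - a·x for each constraint:
  C1: 45 − 42 = 3  (slack)
  C2: 15 − 12 = 3  (slack)
  C3: 43 − 39 = 4  (slack)
  C4: 36 − 36 = 0  (binding)
  C5: 30 − 30 = 0  (binding)

Optimal: p = 6, q = 3
Binding: C4, C5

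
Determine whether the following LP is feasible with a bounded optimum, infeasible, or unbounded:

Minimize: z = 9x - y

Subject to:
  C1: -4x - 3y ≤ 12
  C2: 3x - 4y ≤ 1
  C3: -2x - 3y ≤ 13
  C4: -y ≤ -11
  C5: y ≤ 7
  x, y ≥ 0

Infeasible (no feasible solution exists)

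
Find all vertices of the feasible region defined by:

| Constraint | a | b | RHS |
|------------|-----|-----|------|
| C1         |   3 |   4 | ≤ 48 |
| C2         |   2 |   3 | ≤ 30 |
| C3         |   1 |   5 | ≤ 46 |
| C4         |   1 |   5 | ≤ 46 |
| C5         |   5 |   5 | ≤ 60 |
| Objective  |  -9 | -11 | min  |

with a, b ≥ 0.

(0, 0), (12, 0), (6, 6), (1.714, 8.857), (0, 9.2)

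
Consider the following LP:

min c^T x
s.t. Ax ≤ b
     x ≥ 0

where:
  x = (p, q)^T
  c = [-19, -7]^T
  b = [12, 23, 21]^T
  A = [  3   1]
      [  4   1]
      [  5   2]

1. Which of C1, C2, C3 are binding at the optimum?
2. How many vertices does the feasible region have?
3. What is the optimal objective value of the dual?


1. C1, C3
2. 4
3. -78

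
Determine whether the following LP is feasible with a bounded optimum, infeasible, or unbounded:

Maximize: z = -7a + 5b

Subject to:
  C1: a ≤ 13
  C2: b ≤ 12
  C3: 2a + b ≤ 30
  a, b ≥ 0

Feasible with a bounded optimal solution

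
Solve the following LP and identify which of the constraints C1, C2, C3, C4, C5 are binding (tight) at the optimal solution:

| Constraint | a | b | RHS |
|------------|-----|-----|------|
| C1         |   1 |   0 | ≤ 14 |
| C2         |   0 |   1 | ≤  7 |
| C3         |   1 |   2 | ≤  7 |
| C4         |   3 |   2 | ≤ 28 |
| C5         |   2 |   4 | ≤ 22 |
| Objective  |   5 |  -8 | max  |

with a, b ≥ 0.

At a = 7, b = 0, compute slack b - a·x for each constraint:
  C1: 14 − 7 = 7  (slack)
  C2: 7 − 0 = 7  (slack)
  C3: 7 − 7 = 0  (binding)
  C4: 28 − 21 = 7  (slack)
  C5: 22 − 14 = 8  (slack)

Optimal: a = 7, b = 0
Binding: C3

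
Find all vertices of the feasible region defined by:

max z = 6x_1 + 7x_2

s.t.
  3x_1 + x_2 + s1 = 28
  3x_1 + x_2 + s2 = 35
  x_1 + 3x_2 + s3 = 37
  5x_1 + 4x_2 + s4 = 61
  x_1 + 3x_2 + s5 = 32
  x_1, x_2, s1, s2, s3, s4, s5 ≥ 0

(0, 0), (9.333, 0), (7.286, 6.143), (5, 9), (0, 10.67)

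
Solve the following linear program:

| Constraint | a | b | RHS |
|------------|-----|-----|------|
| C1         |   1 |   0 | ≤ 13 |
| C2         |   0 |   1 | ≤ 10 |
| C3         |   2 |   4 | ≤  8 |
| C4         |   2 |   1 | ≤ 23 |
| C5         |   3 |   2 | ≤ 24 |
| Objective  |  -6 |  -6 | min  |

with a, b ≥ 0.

Evaluate the objective at each vertex of the feasible region:
  z(0, 0) = 0
  z(4, 0) = -24  ←
  z(0, 2) = -12
The minimum is at a = 4, b = 0.

a = 4, b = 0, z = -24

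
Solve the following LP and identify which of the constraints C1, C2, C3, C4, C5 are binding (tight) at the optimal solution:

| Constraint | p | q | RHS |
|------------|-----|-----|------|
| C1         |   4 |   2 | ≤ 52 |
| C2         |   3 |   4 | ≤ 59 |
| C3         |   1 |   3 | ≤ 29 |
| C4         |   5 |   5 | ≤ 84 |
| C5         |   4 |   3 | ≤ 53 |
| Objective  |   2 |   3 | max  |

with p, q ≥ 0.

At p = 8, q = 7, compute slack b - a·x for each constraint:
  C1: 52 − 46 = 6  (slack)
  C2: 59 − 52 = 7  (slack)
  C3: 29 − 29 = 0  (binding)
  C4: 84 − 75 = 9  (slack)
  C5: 53 − 53 = 0  (binding)

Optimal: p = 8, q = 7
Binding: C3, C5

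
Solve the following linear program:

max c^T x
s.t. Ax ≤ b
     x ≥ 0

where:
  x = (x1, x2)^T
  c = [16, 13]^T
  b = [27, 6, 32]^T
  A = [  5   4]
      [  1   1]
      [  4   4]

Evaluate the objective at each vertex of the feasible region:
  z(0, 0) = 0
  z(5.4, 0) = 86.4
  z(3, 3) = 87  ←
  z(0, 6) = 78
The maximum is at x1 = 3, x2 = 3.

x1 = 3, x2 = 3, z = 87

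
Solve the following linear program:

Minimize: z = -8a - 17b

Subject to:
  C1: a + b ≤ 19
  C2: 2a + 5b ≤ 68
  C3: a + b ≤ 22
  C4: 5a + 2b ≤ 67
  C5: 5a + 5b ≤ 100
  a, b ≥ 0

Evaluate the objective at each vertex of the feasible region:
  z(0, 0) = 0
  z(13.4, 0) = -107.2
  z(9.667, 9.333) = -236
  z(9, 10) = -242  ←
  z(0, 13.6) = -231.2
The minimum is at a = 9, b = 10.

a = 9, b = 10, z = -242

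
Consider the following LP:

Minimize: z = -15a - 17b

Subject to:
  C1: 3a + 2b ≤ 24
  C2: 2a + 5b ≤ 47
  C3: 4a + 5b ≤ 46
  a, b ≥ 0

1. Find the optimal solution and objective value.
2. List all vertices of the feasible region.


1. a = 4, b = 6, z = -162
2. (0, 0), (8, 0), (4, 6), (0, 9.2)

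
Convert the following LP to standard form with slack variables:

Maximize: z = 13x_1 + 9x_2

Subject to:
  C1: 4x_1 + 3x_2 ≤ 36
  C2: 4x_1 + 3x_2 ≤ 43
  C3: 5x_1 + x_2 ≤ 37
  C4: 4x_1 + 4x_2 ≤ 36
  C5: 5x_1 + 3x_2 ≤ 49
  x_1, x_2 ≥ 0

max z = 13x_1 + 9x_2

s.t.
  4x_1 + 3x_2 + s1 = 36
  4x_1 + 3x_2 + s2 = 43
  5x_1 + x_2 + s3 = 37
  4x_1 + 4x_2 + s4 = 36
  5x_1 + 3x_2 + s5 = 49
  x_1, x_2, s1, s2, s3, s4, s5 ≥ 0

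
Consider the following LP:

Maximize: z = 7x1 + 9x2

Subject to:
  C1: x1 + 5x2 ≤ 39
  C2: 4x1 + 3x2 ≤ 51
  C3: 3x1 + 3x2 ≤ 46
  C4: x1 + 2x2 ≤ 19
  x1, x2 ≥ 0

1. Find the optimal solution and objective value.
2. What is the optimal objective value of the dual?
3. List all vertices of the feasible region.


1. x1 = 9, x2 = 5, z = 108
2. 108
3. (0, 0), (12.75, 0), (9, 5), (5.667, 6.667), (0, 7.8)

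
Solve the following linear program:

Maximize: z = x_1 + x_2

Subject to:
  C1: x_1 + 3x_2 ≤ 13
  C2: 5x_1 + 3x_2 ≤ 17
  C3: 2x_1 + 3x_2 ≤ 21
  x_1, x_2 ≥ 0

Evaluate the objective at each vertex of the feasible region:
  z(0, 0) = 0
  z(3.4, 0) = 3.4
  z(1, 4) = 5  ←
  z(0, 4.333) = 4.333
The maximum is at x_1 = 1, x_2 = 4.

x_1 = 1, x_2 = 4, z = 5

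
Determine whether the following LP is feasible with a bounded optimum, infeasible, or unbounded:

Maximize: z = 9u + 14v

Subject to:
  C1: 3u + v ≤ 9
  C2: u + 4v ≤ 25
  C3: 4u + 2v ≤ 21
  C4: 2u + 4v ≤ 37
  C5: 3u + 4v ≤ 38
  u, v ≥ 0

Feasible with a bounded optimal solution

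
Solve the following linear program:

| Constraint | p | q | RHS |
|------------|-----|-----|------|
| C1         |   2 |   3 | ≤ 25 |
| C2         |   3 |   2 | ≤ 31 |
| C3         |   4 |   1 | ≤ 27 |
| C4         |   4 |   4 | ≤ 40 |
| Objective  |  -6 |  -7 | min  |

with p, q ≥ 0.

Evaluate the objective at each vertex of the feasible region:
  z(0, 0) = 0
  z(6.75, 0) = -40.5
  z(5.667, 4.333) = -64.33
  z(5, 5) = -65  ←
  z(0, 8.333) = -58.33
The minimum is at p = 5, q = 5.

p = 5, q = 5, z = -65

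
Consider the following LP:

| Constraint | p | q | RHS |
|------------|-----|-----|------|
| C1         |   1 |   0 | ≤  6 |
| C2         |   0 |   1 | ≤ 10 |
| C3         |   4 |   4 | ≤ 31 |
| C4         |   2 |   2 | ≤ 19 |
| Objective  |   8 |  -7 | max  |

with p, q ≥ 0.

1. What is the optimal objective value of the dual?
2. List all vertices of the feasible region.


1. 48
2. (0, 0), (6, 0), (6, 1.75), (0, 7.75)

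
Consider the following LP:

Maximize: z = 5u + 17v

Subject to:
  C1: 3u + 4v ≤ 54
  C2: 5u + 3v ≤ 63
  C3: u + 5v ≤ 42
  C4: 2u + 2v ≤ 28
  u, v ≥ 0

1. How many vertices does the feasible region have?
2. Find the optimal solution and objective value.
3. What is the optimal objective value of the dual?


1. 5
2. u = 7, v = 7, z = 154
3. 154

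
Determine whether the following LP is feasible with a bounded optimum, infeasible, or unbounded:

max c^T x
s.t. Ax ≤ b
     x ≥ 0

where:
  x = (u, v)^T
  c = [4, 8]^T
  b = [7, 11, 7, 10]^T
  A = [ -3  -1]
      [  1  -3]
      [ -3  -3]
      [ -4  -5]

Unbounded (objective can increase without bound)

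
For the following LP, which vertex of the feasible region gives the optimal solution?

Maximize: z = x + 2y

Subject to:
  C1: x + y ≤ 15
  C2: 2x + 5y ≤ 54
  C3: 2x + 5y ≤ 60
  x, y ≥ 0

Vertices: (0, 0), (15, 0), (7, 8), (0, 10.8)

Evaluate the objective at each vertex of the feasible region:
  z(0, 0) = 0
  z(15, 0) = 15
  z(7, 8) = 23  ←
  z(0, 10.8) = 21.6
The maximum is at x = 7, y = 8.

(7, 8)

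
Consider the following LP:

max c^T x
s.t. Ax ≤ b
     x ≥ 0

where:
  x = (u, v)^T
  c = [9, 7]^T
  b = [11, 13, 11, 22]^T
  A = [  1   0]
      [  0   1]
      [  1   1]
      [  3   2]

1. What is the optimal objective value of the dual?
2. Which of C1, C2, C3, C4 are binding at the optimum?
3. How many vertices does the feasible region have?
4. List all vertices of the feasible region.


1. 77
2. C3, C4
3. 3
4. (0, 0), (7.333, 0), (0, 11)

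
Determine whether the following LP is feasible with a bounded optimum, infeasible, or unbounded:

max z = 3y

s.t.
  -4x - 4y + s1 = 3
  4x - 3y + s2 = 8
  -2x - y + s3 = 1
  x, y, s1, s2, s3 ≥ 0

Unbounded (objective can increase without bound)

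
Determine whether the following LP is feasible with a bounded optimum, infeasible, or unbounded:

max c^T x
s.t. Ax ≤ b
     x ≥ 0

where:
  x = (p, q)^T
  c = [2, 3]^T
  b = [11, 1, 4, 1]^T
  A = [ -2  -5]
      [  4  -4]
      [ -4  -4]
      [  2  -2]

Unbounded (objective can increase without bound)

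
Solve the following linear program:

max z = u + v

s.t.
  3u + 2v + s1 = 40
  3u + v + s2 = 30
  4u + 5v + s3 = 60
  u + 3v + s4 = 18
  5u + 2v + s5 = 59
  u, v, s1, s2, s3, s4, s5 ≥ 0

Evaluate the objective at each vertex of the feasible region:
  z(0, 0) = 0
  z(10, 0) = 10
  z(9, 3) = 12  ←
  z(0, 6) = 6
The maximum is at u = 9, v = 3.

u = 9, v = 3, z = 12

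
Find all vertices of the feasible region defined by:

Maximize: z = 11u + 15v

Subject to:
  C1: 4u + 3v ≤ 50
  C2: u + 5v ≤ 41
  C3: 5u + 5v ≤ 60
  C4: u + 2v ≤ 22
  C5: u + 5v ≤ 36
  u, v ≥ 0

(0, 0), (12, 0), (6, 6), (0, 7.2)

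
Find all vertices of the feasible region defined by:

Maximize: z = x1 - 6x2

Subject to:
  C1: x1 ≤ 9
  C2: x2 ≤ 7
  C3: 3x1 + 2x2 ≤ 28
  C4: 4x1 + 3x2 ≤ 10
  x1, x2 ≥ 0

(0, 0), (2.5, 0), (0, 3.333)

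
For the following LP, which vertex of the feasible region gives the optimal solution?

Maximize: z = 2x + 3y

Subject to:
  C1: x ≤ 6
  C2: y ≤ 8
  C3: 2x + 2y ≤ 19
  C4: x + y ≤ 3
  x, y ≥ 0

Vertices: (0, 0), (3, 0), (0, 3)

Evaluate the objective at each vertex of the feasible region:
  z(0, 0) = 0
  z(3, 0) = 6
  z(0, 3) = 9  ←
The maximum is at x = 0, y = 3.

(0, 3)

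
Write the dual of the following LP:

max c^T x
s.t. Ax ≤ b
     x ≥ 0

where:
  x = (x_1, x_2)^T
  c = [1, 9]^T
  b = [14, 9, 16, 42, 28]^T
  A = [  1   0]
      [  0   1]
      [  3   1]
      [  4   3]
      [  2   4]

Primal max cᵀx s.t. Ax ≤ b, x ≥ 0  →  Dual min bᵀy s.t. Aᵀy ≥ c, y ≥ 0.

Minimize: z = 14y1 + 9y2 + 16y3 + 42y4 + 28y5

Subject to:
  y1 + 3y3 + 4y4 + 2y5 ≥ 1
  y2 + y3 + 3y4 + 4y5 ≥ 9
  y1, y2, y3, y4, y5 ≥ 0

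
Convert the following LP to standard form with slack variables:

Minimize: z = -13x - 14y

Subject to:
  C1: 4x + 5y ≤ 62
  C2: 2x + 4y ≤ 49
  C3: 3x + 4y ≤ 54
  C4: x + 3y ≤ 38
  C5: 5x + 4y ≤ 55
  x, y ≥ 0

min z = -13x - 14y

s.t.
  4x + 5y + s1 = 62
  2x + 4y + s2 = 49
  3x + 4y + s3 = 54
  x + 3y + s4 = 38
  5x + 4y + s5 = 55
  x, y, s1, s2, s3, s4, s5 ≥ 0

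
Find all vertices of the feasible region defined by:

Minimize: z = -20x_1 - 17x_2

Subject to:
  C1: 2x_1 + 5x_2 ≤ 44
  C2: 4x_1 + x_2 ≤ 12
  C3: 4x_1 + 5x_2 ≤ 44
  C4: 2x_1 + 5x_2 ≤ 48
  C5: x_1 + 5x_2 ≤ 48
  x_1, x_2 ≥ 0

(0, 0), (3, 0), (1, 8), (0, 8.8)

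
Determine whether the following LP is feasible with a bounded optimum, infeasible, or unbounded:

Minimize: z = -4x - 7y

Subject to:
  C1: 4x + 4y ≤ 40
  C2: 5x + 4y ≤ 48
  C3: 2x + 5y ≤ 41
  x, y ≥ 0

Feasible with a bounded optimal solution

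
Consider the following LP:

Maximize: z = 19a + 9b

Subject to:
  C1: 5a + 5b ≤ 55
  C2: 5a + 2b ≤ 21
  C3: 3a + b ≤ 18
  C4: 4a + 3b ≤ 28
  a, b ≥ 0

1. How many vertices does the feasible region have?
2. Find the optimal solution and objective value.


1. 4
2. a = 1, b = 8, z = 91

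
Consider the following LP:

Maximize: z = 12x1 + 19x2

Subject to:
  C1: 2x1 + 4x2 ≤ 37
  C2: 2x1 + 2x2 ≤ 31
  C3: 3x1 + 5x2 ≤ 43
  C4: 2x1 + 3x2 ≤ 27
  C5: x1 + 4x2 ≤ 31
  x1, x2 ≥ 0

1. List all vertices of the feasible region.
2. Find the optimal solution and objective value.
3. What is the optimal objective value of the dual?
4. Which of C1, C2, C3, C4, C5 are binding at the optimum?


1. (0, 0), (13.5, 0), (6, 5), (2.429, 7.143), (0, 7.75)
2. x1 = 6, x2 = 5, z = 167
3. 167
4. C3, C4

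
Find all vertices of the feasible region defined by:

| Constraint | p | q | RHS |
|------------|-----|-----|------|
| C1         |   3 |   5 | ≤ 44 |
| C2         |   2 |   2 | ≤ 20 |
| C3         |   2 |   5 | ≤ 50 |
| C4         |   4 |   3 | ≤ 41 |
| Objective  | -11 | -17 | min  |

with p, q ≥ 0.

(0, 0), (10, 0), (3, 7), (0, 8.8)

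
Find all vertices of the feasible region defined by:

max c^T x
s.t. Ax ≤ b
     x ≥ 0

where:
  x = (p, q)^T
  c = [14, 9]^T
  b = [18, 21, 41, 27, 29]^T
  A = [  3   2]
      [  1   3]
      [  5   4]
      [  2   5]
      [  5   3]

(0, 0), (5.8, 0), (4, 3), (3.273, 4.091), (0, 5.4)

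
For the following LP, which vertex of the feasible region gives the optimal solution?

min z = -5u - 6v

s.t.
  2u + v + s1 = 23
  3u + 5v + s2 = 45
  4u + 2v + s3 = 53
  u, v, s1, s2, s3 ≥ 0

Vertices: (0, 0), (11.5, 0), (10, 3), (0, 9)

Evaluate the objective at each vertex of the feasible region:
  z(0, 0) = 0
  z(11.5, 0) = -57.5
  z(10, 3) = -68  ←
  z(0, 9) = -54
The minimum is at u = 10, v = 3.

(10, 3)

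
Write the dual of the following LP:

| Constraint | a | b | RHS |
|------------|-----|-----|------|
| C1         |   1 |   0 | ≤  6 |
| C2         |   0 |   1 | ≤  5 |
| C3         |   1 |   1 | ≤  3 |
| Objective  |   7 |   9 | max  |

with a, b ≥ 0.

Primal max cᵀx s.t. Ax ≤ b, x ≥ 0  →  Dual min bᵀy s.t. Aᵀy ≥ c, y ≥ 0.

Minimize: z = 6y1 + 5y2 + 3y3

Subject to:
  y1 + y3 ≥ 7
  y2 + y3 ≥ 9
  y1, y2, y3 ≥ 0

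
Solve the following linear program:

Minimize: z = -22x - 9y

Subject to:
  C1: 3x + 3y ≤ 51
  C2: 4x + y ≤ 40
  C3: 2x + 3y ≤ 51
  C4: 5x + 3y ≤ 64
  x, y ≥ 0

Evaluate the objective at each vertex of the feasible region:
  z(0, 0) = 0
  z(10, 0) = -220
  z(8, 8) = -248  ←
  z(6.5, 10.5) = -237.5
  z(0, 17) = -153
The minimum is at x = 8, y = 8.

x = 8, y = 8, z = -248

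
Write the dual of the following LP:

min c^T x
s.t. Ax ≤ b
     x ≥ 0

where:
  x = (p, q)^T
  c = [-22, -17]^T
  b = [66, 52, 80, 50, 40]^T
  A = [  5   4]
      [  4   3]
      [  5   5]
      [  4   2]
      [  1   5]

Primal min cᵀx s.t. Ax ≤ b, x ≥ 0  →  Dual max −bᵀy s.t. Aᵀy ≥ −c, y ≥ 0.

Maximize: z = -66y1 - 52y2 - 80y3 - 50y4 - 40y5

Subject to:
  5y1 + 4y2 + 5y3 + 4y4 + y5 ≥ 22
  4y1 + 3y2 + 5y3 + 2y4 + 5y5 ≥ 17
  y1, y2, y3, y4, y5 ≥ 0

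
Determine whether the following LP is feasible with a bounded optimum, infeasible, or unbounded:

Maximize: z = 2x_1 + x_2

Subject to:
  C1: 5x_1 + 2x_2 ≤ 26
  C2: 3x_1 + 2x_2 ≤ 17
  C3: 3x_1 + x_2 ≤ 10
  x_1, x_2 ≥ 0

Feasible with a bounded optimal solution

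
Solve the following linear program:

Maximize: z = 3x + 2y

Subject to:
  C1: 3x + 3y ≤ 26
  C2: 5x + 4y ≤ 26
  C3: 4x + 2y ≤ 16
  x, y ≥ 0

Evaluate the objective at each vertex of the feasible region:
  z(0, 0) = 0
  z(4, 0) = 12
  z(2, 4) = 14  ←
  z(0, 6.5) = 13
The maximum is at x = 2, y = 4.

x = 2, y = 4, z = 14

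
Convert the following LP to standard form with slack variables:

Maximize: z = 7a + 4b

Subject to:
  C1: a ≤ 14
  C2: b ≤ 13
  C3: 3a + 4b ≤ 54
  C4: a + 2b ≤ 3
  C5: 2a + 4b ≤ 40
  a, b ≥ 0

max z = 7a + 4b

s.t.
  a + s1 = 14
  b + s2 = 13
  3a + 4b + s3 = 54
  a + 2b + s4 = 3
  2a + 4b + s5 = 40
  a, b, s1, s2, s3, s4, s5 ≥ 0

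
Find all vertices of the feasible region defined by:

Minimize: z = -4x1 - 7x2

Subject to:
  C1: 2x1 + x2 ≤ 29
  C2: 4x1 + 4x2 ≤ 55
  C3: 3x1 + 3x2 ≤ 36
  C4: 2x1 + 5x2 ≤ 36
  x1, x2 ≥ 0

(0, 0), (12, 0), (8, 4), (0, 7.2)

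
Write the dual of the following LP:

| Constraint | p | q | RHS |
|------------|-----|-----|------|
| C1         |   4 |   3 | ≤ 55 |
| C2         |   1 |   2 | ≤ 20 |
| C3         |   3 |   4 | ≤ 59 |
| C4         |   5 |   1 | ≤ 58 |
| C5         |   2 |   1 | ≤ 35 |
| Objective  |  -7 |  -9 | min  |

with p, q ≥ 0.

Primal min cᵀx s.t. Ax ≤ b, x ≥ 0  →  Dual max −bᵀy s.t. Aᵀy ≥ −c, y ≥ 0.

Maximize: z = -55y1 - 20y2 - 59y3 - 58y4 - 35y5

Subject to:
  4y1 + y2 + 3y3 + 5y4 + 2y5 ≥ 7
  3y1 + 2y2 + 4y3 + y4 + y5 ≥ 9
  y1, y2, y3, y4, y5 ≥ 0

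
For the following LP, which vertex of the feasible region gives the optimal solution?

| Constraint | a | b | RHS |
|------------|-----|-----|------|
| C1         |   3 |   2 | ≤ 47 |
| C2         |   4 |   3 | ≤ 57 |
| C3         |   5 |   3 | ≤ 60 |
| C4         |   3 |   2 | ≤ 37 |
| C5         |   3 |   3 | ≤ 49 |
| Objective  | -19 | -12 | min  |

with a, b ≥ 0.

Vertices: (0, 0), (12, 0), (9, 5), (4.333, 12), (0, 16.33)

Evaluate the objective at each vertex of the feasible region:
  z(0, 0) = 0
  z(12, 0) = -228
  z(9, 5) = -231  ←
  z(4.333, 12) = -226.3
  z(0, 16.33) = -196
The minimum is at a = 9, b = 5.

(9, 5)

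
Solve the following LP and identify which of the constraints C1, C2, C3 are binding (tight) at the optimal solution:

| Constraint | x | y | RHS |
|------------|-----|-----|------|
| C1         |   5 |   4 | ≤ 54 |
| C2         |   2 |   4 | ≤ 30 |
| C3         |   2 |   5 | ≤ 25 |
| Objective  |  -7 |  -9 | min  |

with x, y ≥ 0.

At x = 10, y = 1, compute slack b - a·x for each constraint:
  C1: 54 − 54 = 0  (binding)
  C2: 30 − 24 = 6  (slack)
  C3: 25 − 25 = 0  (binding)

Optimal: x = 10, y = 1
Binding: C1, C3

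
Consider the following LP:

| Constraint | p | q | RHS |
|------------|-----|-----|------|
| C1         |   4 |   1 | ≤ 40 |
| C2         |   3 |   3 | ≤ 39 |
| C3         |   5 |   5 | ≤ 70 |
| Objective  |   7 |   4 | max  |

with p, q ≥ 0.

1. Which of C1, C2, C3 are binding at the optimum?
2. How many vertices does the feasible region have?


1. C1, C2
2. 4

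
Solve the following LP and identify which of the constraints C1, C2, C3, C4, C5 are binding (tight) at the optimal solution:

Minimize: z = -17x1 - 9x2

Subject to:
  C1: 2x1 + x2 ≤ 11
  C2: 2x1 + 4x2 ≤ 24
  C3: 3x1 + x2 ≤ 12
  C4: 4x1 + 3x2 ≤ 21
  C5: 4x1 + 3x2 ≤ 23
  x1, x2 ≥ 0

At x1 = 3, x2 = 3, compute slack b - a·x for each constraint:
  C1: 11 − 9 = 2  (slack)
  C2: 24 − 18 = 6  (slack)
  C3: 12 − 12 = 0  (binding)
  C4: 21 − 21 = 0  (binding)
  C5: 23 − 21 = 2  (slack)

Optimal: x1 = 3, x2 = 3
Binding: C3, C4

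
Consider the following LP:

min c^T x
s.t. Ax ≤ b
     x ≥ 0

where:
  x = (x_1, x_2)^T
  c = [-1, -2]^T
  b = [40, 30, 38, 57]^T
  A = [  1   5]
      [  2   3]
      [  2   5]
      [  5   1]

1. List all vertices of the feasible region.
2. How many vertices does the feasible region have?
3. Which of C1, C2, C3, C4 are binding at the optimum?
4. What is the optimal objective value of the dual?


1. (0, 0), (11.4, 0), (10.85, 2.769), (9, 4), (0, 7.6)
2. 5
3. C2, C3
4. -17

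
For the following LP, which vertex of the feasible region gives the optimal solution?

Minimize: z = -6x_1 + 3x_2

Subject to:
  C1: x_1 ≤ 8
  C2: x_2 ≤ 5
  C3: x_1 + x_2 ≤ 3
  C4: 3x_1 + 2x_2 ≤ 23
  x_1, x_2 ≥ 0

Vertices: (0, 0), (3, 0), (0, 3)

Evaluate the objective at each vertex of the feasible region:
  z(0, 0) = 0
  z(3, 0) = -18  ←
  z(0, 3) = 9
The minimum is at x_1 = 3, x_2 = 0.

(3, 0)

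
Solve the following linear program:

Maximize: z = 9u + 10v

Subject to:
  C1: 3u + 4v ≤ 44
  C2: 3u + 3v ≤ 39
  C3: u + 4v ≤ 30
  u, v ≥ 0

Evaluate the objective at each vertex of the feasible region:
  z(0, 0) = 0
  z(13, 0) = 117
  z(8, 5) = 122  ←
  z(7, 5.75) = 120.5
  z(0, 7.5) = 75
The maximum is at u = 8, v = 5.

u = 8, v = 5, z = 122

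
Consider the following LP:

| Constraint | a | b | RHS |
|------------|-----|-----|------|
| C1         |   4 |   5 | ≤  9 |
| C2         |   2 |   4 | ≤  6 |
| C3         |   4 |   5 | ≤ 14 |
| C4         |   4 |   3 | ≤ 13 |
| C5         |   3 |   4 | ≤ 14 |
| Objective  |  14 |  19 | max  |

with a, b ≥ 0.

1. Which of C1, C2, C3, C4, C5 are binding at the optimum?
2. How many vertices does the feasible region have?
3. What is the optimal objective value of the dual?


1. C1, C2
2. 4
3. 33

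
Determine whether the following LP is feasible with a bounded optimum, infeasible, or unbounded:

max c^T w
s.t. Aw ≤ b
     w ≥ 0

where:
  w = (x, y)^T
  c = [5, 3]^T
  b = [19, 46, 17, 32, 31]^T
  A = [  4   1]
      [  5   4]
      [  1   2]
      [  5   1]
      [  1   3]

Feasible with a bounded optimal solution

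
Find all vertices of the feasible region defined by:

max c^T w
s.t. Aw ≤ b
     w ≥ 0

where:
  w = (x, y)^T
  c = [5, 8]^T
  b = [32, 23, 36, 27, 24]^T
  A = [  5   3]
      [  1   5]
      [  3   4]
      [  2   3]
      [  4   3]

(0, 0), (6, 0), (3, 4), (0, 4.6)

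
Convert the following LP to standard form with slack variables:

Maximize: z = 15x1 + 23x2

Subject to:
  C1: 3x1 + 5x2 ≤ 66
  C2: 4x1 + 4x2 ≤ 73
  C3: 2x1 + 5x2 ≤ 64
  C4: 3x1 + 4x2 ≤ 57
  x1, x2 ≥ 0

max z = 15x1 + 23x2

s.t.
  3x1 + 5x2 + s1 = 66
  4x1 + 4x2 + s2 = 73
  2x1 + 5x2 + s3 = 64
  3x1 + 4x2 + s4 = 57
  x1, x2, s1, s2, s3, s4 ≥ 0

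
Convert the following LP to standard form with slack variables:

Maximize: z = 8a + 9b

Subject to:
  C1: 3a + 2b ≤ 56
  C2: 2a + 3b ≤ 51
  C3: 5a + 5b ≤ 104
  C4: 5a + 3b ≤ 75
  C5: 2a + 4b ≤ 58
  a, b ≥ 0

max z = 8a + 9b

s.t.
  3a + 2b + s1 = 56
  2a + 3b + s2 = 51
  5a + 5b + s3 = 104
  5a + 3b + s4 = 75
  2a + 4b + s5 = 58
  a, b, s1, s2, s3, s4, s5 ≥ 0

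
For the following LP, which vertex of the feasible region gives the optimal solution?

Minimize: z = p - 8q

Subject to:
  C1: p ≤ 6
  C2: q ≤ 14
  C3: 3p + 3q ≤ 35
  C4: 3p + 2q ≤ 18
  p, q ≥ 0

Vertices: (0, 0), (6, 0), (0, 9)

Evaluate the objective at each vertex of the feasible region:
  z(0, 0) = 0
  z(6, 0) = 6
  z(0, 9) = -72  ←
The minimum is at p = 0, q = 9.

(0, 9)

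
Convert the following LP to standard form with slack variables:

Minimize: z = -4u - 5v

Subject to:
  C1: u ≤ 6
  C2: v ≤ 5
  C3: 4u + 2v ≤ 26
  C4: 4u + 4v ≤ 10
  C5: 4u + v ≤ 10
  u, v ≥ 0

min z = -4u - 5v

s.t.
  u + s1 = 6
  v + s2 = 5
  4u + 2v + s3 = 26
  4u + 4v + s4 = 10
  4u + v + s5 = 10
  u, v, s1, s2, s3, s4, s5 ≥ 0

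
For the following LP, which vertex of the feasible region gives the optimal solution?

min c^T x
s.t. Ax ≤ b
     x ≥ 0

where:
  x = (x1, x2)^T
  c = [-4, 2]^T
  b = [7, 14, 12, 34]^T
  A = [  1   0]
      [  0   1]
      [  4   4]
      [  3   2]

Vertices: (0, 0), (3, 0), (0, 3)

Evaluate the objective at each vertex of the feasible region:
  z(0, 0) = 0
  z(3, 0) = -12  ←
  z(0, 3) = 6
The minimum is at x1 = 3, x2 = 0.

(3, 0)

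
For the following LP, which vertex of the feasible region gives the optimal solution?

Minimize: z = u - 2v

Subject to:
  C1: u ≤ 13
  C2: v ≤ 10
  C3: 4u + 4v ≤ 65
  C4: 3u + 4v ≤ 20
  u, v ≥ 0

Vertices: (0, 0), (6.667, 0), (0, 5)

Evaluate the objective at each vertex of the feasible region:
  z(0, 0) = 0
  z(6.667, 0) = 6.667
  z(0, 5) = -10  ←
The minimum is at u = 0, v = 5.

(0, 5)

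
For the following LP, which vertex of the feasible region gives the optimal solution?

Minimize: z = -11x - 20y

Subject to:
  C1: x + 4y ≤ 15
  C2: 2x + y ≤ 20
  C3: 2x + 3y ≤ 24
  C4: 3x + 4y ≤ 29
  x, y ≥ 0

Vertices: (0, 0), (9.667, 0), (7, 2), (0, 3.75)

Evaluate the objective at each vertex of the feasible region:
  z(0, 0) = 0
  z(9.667, 0) = -106.3
  z(7, 2) = -117  ←
  z(0, 3.75) = -75
The minimum is at x = 7, y = 2.

(7, 2)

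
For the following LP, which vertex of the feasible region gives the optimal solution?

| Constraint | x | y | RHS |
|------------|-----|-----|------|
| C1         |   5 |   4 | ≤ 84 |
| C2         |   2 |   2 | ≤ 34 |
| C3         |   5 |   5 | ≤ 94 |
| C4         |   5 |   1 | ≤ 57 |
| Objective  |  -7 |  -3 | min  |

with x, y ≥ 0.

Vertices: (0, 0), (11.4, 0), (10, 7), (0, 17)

Evaluate the objective at each vertex of the feasible region:
  z(0, 0) = 0
  z(11.4, 0) = -79.8
  z(10, 7) = -91  ←
  z(0, 17) = -51
The minimum is at x = 10, y = 7.

(10, 7)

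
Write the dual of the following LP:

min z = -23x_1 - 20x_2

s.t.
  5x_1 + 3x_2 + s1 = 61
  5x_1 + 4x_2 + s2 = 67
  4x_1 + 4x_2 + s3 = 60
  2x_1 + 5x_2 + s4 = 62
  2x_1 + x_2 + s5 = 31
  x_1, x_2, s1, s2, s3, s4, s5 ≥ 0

Primal min cᵀx s.t. Ax ≤ b, x ≥ 0  →  Dual max −bᵀy s.t. Aᵀy ≥ −c, y ≥ 0.

Maximize: z = -61y1 - 67y2 - 60y3 - 62y4 - 31y5

Subject to:
  5y1 + 5y2 + 4y3 + 2y4 + 2y5 ≥ 23
  3y1 + 4y2 + 4y3 + 5y4 + y5 ≥ 20
  y1, y2, y3, y4, y5 ≥ 0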